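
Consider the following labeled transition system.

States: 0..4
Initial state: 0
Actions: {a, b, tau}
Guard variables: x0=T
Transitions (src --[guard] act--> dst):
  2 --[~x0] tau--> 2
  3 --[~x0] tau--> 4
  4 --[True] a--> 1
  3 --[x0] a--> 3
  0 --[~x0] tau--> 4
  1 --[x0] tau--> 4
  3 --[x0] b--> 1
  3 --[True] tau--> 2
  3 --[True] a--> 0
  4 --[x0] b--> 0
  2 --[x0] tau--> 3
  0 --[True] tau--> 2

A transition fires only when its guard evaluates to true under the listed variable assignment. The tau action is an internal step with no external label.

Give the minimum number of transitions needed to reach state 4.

Layered search for 4:
  depth 0: {0}
  depth 1: {2}
  depth 2: {3}
  depth 3: {1}
  depth 4: {4}
4 enters at depth 4; path tau·tau·b·tau

Answer: 4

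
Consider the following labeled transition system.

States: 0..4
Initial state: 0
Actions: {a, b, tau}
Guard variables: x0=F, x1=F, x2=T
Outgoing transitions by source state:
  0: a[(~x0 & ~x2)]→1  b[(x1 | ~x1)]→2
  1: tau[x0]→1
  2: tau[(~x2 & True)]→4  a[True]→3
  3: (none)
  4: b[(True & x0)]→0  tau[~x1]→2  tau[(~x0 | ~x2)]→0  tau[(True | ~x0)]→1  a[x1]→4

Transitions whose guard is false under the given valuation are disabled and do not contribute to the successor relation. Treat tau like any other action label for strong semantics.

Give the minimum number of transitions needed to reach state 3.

Layered search for 3:
  depth 0: {0}
  depth 1: {2}
  depth 2: {3}
3 enters at depth 2; path b·a

Answer: 2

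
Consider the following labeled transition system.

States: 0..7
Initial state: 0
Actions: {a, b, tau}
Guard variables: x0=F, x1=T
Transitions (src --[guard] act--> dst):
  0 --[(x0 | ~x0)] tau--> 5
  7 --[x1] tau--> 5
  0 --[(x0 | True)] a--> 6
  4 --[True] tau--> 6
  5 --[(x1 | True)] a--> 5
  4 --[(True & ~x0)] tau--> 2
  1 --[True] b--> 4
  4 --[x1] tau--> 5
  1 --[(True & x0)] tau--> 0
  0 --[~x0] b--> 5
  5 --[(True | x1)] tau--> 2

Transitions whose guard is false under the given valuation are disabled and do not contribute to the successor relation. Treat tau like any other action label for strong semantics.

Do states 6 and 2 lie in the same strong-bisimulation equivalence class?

Bisimulation quotient by refinement:
  P[0] = {{0,1,2,3,4,5,6,7}}
  P[1] = {{0},{1},{2,3,6},{4,7},{5}}
  P[2] = {{0},{1},{2,3,6},{4},{5},{7}}
6 equivalence class(es) (converged in 3)
6∈{2,3,6}, 2∈{2,3,6}

Answer: BISIMILAR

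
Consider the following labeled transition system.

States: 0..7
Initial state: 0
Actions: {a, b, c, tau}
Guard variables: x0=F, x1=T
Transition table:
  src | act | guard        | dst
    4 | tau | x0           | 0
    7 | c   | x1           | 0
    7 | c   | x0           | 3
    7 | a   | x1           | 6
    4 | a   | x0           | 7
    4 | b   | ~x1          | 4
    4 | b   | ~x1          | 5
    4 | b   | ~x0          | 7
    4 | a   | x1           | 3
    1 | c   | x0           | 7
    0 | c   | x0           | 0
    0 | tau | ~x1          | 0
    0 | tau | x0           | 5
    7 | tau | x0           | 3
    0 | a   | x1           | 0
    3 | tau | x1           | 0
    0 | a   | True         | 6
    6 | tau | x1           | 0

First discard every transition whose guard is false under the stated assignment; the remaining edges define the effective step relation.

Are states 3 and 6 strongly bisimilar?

Bisimulation quotient by refinement:
  P[0] = {{0,1,2,3,4,5,6,7}}
  P[1] = {{0},{1,2,5},{3,6},{4},{7}}
Fixed point at round 2; 5 class(es).
class of 3: {3,6}; class of 6: {3,6}

Answer: BISIMILAR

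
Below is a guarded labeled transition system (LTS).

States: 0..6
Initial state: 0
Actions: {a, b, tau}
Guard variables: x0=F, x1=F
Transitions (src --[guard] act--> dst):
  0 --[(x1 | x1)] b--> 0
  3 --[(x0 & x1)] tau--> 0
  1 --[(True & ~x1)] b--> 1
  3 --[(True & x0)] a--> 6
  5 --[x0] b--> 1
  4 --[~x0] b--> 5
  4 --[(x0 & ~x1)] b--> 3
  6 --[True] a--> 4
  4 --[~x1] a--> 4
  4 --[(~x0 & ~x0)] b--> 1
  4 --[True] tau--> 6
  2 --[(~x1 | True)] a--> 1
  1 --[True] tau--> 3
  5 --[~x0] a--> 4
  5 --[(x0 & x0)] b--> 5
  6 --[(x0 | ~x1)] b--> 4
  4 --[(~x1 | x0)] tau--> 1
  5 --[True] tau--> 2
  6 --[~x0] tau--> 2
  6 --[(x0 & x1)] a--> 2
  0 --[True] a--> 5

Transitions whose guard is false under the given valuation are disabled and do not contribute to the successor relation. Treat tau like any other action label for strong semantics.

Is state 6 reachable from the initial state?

Answer: REACHABLE

Working:
14 transition(s) survive guard evaluation.
depth 0: {0}
depth 1: {5}  total {0,5}
depth 2: {2,4}  total {0,2,4,5}
depth 3: {1,6}  total {0,1,2,4,5,6}
depth 4: {3}  total {0,1,2,3,4,5,6}
Reachable = {0,1,2,3,4,5,6}
trace reaching 6: a·a·tau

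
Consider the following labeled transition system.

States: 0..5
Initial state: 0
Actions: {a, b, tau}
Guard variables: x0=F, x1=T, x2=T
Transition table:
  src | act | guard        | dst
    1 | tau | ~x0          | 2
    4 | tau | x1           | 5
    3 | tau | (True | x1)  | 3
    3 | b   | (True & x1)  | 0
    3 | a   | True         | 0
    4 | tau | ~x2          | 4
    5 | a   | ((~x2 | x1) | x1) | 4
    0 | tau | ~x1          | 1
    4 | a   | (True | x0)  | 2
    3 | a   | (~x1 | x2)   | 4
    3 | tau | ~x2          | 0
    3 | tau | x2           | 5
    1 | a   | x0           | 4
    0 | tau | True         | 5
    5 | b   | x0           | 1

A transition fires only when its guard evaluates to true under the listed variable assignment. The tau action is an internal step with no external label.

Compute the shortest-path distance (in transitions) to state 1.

Answer: UNREACHABLE

Trace:
Breadth-first toward 1:
  Layer 0: {0}
  Layer 1: {5}
  Layer 2: {4}
  Layer 3: {2}
1 never appears.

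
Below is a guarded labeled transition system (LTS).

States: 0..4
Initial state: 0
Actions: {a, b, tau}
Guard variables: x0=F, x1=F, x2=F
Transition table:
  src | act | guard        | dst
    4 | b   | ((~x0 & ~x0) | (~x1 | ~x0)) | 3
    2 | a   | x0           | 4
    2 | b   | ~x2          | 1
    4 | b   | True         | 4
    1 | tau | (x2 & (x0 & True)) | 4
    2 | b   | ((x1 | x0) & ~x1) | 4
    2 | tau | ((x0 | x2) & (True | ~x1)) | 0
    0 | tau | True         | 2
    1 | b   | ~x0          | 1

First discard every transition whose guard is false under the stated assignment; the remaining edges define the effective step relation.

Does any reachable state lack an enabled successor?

Reachable = {0,1,2}
  0: tau→2  [1 out]
  1: b→1  [1 out]
  2: b→1  [1 out]

Answer: DEADLOCK-FREE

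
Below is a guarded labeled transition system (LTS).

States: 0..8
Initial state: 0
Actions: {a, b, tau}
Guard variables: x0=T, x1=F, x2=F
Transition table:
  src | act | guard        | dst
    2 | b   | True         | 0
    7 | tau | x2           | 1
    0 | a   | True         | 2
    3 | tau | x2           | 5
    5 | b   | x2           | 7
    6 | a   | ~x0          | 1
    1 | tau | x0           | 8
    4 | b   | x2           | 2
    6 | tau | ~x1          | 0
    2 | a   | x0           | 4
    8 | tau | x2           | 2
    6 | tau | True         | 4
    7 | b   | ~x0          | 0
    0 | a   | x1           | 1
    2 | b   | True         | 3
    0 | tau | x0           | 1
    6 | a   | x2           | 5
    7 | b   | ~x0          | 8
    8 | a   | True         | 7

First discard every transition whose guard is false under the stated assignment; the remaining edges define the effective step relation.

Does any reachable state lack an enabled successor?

Reach set: {0,1,2,3,4,7,8}
  0: a→2  tau→1  [2 exit(s)]
  1: tau→8  [1 exit(s)]
  2: a→4  b→0  b→3  [3 exit(s)]
  3: ∅  [no exit]
  4: ∅  [no exit]
  7: ∅  [no exit]
  8: a→7  [1 exit(s)]
witness 3: a·b

Answer: DEADLOCK at state 3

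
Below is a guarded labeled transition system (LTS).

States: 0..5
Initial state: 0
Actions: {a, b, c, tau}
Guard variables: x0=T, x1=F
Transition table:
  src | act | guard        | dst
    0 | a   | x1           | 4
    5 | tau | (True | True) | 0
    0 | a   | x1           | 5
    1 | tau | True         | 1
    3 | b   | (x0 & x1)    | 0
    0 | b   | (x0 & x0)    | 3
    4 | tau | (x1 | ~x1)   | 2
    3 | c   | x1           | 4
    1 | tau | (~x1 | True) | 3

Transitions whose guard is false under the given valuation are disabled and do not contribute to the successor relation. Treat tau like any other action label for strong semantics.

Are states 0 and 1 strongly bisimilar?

Compute ~ classes (split until stable):
  π0 = {{0,1,2,3,4,5}}
  π1 = {{0},{1,4,5},{2,3}}
  π2 = {{0},{1},{2,3},{4},{5}}
stable after 3 split(s): 5 block(s)
0∈{0}, 1∈{1}

Answer: NOT BISIMILAR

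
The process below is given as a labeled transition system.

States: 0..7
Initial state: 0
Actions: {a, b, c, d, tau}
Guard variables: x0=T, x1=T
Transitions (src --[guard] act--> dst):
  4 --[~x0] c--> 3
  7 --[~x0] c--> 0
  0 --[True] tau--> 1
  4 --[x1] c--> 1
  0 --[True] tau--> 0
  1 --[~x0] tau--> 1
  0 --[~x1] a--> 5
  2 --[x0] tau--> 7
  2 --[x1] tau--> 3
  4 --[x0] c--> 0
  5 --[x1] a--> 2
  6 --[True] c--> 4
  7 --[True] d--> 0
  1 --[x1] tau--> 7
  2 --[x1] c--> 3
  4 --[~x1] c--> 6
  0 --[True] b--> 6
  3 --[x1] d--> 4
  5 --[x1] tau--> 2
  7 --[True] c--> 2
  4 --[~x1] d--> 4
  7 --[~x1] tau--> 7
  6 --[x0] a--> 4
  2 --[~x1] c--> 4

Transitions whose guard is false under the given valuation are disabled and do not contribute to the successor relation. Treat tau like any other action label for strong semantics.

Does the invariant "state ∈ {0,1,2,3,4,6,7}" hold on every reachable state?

Allowed set {0,1,2,3,4,6,7}
R = {0,1,2,3,4,6,7}
  0: safe
  1: safe
  2: safe
  3: safe
  4: safe
  6: safe
  7: safe

Answer: INVARIANT HOLDS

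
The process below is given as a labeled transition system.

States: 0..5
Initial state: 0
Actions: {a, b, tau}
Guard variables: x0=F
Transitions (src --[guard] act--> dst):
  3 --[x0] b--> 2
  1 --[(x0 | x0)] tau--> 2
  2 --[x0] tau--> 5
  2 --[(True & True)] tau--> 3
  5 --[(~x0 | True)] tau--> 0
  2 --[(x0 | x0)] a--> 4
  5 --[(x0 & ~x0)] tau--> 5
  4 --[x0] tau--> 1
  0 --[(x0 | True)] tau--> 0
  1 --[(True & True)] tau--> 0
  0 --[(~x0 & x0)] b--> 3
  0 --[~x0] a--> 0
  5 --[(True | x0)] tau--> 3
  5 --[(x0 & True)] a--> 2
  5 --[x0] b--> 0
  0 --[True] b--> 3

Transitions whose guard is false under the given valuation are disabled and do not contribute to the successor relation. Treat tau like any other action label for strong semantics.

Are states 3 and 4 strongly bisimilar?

Compute ~ classes (split until stable):
  round 0: {{0,1,2,3,4,5}}
  round 1: {{0},{1,2,5},{3,4}}
  round 2: {{0},{1},{2},{3,4},{5}}
Fixed point at round 3; 5 class(es).
class of 3: {3,4}; class of 4: {3,4}

Answer: BISIMILAR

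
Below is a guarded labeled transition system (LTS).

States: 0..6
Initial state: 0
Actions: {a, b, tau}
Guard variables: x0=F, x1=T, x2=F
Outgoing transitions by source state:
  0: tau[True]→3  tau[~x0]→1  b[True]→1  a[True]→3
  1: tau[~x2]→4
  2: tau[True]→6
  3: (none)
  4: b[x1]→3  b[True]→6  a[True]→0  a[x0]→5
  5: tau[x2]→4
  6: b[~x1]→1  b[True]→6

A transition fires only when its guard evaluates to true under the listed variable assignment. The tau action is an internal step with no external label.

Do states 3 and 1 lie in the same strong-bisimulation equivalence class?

Answer: NOT BISIMILAR

Analysis:
Bisimulation quotient by refinement:
  P[0] = {{0,1,2,3,4,5,6}}
  P[1] = {{0},{1,2},{3,5},{4},{6}}
  P[2] = {{0},{1},{2},{3,5},{4},{6}}
stable after 3 split(s): 6 block(s)
class of 3: {3,5}; class of 1: {1}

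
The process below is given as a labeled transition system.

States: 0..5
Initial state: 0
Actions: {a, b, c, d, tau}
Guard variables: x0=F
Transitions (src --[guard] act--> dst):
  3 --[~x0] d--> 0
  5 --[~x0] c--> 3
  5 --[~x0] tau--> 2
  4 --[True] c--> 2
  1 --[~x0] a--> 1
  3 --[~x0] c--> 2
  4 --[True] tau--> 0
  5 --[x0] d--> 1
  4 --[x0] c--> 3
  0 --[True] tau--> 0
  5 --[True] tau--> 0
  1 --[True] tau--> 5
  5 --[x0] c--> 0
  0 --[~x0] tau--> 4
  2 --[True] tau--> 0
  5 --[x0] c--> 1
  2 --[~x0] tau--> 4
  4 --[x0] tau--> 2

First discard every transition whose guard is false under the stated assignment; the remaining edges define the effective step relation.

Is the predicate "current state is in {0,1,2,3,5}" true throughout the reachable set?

Answer: INVARIANT VIOLATED at state 4

Analysis:
Allowed set {0,1,2,3,5}
Reach set: {0,2,4}
  0: ok
  2: ok
  4: ✗ unsafe
counterexample path to 4: tau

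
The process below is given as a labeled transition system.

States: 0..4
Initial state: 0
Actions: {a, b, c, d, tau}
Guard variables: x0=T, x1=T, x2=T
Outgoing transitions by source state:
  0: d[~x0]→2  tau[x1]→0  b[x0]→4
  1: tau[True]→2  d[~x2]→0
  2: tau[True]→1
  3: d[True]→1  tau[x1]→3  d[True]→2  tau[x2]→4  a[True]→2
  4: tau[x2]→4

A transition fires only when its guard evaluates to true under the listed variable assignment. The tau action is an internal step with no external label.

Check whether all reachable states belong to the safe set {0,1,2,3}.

Inv-set: {0,1,2,3}
Reachable = {0,4}
  0: ✓
  4: ✗ unsafe
witness against invariant: b → 4

Answer: INVARIANT VIOLATED at state 4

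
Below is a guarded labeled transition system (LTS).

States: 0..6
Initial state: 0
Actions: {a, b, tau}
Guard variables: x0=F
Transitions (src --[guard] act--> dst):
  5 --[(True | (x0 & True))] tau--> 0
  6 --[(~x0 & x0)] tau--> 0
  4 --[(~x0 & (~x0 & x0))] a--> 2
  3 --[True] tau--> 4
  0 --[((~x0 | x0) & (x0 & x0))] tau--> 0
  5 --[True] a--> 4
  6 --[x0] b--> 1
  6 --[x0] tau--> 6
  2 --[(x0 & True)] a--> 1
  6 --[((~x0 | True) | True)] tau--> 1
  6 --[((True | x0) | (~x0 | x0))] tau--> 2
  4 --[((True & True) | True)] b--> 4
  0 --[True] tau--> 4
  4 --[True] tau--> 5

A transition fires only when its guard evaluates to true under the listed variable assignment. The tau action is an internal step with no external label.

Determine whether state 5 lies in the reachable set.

Answer: REACHABLE

Trace:
8 transition(s) survive guard evaluation.
depth 0: {0}
depth 1: {4}  cumulative {0,4}
depth 2: {5}  cumulative {0,4,5}
Reach set: {0,4,5}
Path to 5: tau·tau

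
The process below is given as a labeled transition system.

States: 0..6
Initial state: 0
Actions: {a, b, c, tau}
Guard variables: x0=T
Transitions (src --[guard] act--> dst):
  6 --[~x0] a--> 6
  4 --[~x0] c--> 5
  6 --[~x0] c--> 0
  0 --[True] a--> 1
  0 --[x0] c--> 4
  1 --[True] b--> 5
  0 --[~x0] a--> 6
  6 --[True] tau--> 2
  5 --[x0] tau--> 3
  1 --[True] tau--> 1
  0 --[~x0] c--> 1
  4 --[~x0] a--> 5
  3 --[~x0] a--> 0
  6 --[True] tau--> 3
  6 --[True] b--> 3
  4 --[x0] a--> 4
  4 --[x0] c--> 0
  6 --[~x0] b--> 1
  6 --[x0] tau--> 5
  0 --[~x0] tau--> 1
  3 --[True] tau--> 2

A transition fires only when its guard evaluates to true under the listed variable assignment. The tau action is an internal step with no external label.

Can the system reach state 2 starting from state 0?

Answer: REACHABLE

Working:
Guard filter leaves 12 enabled edge(s).
depth 0: {0}
depth 1: {1,4}  total {0,1,4}
depth 2: {5}  total {0,1,4,5}
depth 3: {3}  total {0,1,3,4,5}
depth 4: {2}  total {0,1,2,3,4,5}
R = {0,1,2,3,4,5}
witness 2: a·b·tau·tau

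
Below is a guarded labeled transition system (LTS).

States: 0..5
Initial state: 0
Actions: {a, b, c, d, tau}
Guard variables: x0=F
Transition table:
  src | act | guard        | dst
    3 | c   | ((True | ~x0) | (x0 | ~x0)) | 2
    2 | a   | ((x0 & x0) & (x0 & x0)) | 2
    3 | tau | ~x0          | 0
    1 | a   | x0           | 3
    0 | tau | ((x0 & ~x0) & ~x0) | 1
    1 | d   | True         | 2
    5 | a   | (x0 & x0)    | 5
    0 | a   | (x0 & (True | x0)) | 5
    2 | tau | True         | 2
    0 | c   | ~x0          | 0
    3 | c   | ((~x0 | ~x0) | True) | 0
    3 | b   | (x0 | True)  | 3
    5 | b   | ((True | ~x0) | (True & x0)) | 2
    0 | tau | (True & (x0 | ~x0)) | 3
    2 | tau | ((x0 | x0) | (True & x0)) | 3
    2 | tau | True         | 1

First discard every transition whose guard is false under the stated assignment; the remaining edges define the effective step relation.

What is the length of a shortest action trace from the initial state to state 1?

BFS to 1:
  depth 0: {0}
  depth 1: {3}
  depth 2: {2}
  depth 3: {1}
depth(1)=3, e.g. tau·c·tau

Answer: 3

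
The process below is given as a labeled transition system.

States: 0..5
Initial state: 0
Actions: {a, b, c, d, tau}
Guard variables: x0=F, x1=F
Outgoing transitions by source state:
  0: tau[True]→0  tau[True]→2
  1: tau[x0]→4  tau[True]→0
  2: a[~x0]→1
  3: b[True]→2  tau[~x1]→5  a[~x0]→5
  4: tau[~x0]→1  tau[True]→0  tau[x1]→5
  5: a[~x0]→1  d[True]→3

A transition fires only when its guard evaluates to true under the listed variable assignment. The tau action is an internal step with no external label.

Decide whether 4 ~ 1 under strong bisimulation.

Answer: NOT BISIMILAR

Working:
Bisimulation quotient by refinement:
  P[0] = {{0,1,2,3,4,5}}
  P[1] = {{0,1,4},{2},{3},{5}}
  P[2] = {{0},{1,4},{2},{3},{5}}
  P[3] = {{0},{1},{2},{3},{4},{5}}
6 equivalence class(es) (converged in 4)
4∈{4}, 1∈{1}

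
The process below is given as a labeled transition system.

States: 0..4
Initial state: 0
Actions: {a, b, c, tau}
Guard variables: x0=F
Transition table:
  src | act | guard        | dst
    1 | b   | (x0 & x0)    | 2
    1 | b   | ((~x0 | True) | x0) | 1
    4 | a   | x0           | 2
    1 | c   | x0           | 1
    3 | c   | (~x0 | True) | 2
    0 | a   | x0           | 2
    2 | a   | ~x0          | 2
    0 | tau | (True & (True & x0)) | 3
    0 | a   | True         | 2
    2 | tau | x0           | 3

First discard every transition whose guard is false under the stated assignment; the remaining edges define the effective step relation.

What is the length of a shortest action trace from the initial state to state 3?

Answer: UNREACHABLE

Trace:
BFS to 3:
  depth 0: {0}
  depth 1: {2}
3 never appears.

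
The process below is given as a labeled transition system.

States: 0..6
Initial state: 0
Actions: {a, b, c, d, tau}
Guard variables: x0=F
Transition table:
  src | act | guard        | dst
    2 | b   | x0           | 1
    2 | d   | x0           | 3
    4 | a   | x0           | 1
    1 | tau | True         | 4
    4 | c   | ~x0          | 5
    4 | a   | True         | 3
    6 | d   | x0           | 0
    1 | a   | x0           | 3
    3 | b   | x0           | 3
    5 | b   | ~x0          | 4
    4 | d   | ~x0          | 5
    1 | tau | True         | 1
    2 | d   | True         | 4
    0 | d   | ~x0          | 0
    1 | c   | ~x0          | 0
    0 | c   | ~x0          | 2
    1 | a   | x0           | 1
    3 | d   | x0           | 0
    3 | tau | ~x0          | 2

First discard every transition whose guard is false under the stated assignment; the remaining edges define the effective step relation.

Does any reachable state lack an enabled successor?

Reachable = {0,2,3,4,5}
  0: c→2  d→0  [2 out]
  2: d→4  [1 out]
  3: tau→2  [1 out]
  4: a→3  c→5  d→5  [3 out]
  5: b→4  [1 out]

Answer: DEADLOCK-FREE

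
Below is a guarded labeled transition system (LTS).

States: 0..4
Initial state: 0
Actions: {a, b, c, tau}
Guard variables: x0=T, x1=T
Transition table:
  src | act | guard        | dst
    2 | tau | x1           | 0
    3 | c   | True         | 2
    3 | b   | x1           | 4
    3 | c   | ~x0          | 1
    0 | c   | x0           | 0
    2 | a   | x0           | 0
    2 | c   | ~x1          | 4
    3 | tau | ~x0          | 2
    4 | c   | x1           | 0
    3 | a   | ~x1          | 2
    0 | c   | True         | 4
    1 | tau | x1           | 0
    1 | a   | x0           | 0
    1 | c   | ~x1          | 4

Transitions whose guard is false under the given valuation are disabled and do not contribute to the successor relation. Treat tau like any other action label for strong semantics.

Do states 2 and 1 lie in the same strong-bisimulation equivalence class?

Answer: BISIMILAR

Trace:
Compute ~ classes (split until stable):
  π0 = {{0,1,2,3,4}}
  π1 = {{0,4},{1,2},{3}}
Fixed point at round 2; 3 class(es).
[2]={1,2}  [1]={1,2}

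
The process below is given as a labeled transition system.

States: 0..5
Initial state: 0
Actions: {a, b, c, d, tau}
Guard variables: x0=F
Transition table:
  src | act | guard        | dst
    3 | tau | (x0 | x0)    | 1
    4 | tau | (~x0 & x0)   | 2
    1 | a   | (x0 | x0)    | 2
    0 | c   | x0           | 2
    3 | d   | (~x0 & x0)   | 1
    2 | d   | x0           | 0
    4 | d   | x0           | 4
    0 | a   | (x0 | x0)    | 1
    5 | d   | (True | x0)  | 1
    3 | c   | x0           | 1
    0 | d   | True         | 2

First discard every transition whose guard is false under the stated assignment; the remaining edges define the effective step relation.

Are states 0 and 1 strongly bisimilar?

Refine partition for ~:
  P[0] = {{0,1,2,3,4,5}}
  P[1] = {{0,5},{1,2,3,4}}
stable after 2 split(s): 2 block(s)
0∈{0,5}, 1∈{1,2,3,4}

Answer: NOT BISIMILAR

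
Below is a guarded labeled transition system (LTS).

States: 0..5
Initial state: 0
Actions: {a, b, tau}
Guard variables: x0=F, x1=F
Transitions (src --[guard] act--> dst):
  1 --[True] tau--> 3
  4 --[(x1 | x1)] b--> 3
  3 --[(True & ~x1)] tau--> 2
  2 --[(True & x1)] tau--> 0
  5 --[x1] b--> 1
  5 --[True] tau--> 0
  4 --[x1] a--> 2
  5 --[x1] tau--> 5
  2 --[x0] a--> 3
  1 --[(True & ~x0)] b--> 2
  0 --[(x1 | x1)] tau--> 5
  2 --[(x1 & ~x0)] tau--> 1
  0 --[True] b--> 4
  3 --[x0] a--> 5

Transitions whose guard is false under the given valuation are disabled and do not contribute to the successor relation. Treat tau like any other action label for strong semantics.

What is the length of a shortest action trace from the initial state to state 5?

Answer: UNREACHABLE

Trace:
Layered search for 5:
  Layer 0: {0}
  Layer 1: {4}
5 never appears.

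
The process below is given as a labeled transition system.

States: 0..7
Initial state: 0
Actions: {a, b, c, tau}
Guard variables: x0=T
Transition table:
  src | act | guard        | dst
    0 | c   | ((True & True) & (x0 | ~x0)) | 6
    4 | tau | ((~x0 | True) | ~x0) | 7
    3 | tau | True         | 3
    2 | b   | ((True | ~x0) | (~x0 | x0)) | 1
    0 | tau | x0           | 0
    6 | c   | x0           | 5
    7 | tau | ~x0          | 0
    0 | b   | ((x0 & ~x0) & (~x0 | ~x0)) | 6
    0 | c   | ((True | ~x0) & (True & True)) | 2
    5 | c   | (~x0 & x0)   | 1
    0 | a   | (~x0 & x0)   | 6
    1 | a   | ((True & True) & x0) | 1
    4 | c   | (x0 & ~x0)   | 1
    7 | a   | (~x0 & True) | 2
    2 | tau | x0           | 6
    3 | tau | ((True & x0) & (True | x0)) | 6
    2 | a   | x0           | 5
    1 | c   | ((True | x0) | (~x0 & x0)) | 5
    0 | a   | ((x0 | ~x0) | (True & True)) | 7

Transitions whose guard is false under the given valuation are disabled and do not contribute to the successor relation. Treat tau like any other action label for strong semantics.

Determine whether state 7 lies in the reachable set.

After dropping false guards: 13 live edges.
depth 0: {0}
depth 1: {2,6,7}  total {0,2,6,7}
depth 2: {1,5}  total {0,1,2,5,6,7}
Reachable = {0,1,2,5,6,7}
witness 7: a

Answer: REACHABLE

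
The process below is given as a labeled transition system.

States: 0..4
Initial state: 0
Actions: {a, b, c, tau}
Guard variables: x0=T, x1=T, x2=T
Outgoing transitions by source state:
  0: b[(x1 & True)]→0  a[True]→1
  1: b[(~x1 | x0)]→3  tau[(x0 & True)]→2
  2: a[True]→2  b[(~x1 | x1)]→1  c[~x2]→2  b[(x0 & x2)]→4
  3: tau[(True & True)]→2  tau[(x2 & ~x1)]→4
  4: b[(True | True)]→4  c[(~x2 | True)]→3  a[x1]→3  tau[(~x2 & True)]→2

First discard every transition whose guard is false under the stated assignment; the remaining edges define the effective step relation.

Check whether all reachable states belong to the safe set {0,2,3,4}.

Answer: INVARIANT VIOLATED at state 1

Trace:
Safe = {0,2,3,4}
Reach set: {0,1,2,3,4}
  0: ok
  1: outside
  2: ok
  3: ok
  4: ok
counterexample path to 1: a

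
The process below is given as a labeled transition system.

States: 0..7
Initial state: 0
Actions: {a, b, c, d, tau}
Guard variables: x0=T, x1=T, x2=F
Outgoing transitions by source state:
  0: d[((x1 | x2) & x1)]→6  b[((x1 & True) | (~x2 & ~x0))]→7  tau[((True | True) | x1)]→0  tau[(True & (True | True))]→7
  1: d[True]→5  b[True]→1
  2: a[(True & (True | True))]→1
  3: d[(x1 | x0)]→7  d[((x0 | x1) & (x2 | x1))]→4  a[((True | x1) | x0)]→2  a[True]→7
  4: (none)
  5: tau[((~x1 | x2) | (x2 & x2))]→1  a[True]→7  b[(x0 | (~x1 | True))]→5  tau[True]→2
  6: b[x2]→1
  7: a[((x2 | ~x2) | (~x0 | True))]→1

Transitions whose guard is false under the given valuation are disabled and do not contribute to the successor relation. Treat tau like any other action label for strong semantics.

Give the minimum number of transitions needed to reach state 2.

Answer: 4

Working:
Breadth-first toward 2:
  depth 0: {0}
  depth 1: {6,7}
  depth 2: {1}
  depth 3: {5}
  depth 4: {2}
depth(2)=4, e.g. b·a·d·tau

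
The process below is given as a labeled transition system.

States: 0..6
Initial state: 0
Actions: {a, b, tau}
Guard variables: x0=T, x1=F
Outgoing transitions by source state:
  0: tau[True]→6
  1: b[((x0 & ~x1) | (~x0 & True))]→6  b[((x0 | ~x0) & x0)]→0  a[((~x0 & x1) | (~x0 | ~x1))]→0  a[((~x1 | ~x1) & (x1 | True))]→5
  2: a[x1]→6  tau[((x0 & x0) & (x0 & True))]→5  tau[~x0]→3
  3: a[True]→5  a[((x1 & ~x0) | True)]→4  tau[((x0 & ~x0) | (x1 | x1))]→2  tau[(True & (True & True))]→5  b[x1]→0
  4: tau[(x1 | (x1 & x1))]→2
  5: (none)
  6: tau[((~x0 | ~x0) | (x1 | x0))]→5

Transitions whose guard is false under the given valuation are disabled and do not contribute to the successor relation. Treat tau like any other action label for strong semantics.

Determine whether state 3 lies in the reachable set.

After dropping false guards: 10 live edges.
Layer 0: {0}
Layer 1: {6}  now seen {0,6}
Layer 2: {5}  now seen {0,5,6}
Reach set: {0,5,6}

Answer: UNREACHABLE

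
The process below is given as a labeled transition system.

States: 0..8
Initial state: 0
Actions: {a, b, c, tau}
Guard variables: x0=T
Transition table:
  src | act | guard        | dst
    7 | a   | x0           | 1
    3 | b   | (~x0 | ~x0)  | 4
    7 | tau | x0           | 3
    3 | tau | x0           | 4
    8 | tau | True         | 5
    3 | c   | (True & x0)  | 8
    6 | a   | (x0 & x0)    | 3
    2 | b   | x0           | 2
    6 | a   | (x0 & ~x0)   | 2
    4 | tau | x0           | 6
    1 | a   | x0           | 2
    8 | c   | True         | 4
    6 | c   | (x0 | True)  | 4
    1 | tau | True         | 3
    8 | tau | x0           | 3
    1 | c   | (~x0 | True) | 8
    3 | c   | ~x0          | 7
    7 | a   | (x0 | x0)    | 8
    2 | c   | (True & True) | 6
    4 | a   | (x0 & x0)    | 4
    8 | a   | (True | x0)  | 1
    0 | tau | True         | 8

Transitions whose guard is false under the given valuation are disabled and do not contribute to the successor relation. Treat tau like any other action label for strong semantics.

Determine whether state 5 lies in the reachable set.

Answer: REACHABLE

Analysis:
Guard filter leaves 19 enabled edge(s).
depth 0: {0}
depth 1: {8}  total {0,8}
depth 2: {1,3,4,5}  total {0,1,3,4,5,8}
depth 3: {2,6}  total {0,1,2,3,4,5,6,8}
Reach set: {0,1,2,3,4,5,6,8}
trace reaching 5: tau·tau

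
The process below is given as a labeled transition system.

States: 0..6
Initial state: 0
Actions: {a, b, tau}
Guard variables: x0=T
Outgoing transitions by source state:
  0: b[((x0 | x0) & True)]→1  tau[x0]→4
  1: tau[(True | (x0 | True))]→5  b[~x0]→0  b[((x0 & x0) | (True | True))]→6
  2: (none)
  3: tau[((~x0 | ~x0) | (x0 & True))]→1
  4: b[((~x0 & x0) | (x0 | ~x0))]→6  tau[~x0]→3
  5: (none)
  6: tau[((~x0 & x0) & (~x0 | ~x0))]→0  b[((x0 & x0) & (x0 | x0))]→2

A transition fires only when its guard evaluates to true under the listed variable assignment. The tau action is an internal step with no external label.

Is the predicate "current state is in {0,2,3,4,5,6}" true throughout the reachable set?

Answer: INVARIANT VIOLATED at state 1

Trace:
Inv-set: {0,2,3,4,5,6}
R = {0,1,2,4,5,6}
  0: ✓
  1: VIOLATES
  2: ✓
  4: ✓
  5: ✓
  6: ✓
reach 1 via b — violates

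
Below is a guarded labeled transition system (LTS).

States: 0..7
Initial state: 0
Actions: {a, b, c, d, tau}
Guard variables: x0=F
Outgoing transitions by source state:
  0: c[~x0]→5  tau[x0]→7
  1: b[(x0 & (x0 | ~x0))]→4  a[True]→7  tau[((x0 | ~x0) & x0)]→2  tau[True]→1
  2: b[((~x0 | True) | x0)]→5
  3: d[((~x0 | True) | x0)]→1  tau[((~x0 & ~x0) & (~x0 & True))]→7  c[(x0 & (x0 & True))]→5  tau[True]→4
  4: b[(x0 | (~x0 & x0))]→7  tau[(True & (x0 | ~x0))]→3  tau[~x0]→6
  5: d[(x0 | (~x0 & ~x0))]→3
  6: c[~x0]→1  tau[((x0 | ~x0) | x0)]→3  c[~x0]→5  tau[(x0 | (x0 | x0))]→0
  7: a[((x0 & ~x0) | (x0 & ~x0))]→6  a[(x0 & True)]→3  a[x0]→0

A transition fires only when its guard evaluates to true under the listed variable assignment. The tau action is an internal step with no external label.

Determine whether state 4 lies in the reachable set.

Answer: REACHABLE

Trace:
13 transition(s) survive guard evaluation.
L0 = {0}
L1 = {5}  cumulative {0,5}
L2 = {3}  cumulative {0,3,5}
L3 = {1,4,7}  cumulative {0,1,3,4,5,7}
L4 = {6}  cumulative {0,1,3,4,5,6,7}
Reachable = {0,1,3,4,5,6,7}
Path to 4: c·d·tau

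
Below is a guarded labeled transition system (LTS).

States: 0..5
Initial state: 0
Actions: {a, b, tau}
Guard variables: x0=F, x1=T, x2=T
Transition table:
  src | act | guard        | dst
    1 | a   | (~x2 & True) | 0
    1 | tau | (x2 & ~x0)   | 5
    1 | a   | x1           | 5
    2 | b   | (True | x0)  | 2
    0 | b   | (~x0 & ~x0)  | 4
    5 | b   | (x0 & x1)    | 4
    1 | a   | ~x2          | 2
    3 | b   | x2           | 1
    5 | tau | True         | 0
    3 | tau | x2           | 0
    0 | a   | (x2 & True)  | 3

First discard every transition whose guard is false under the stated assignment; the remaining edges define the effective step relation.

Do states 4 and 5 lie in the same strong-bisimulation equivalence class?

Answer: NOT BISIMILAR

Working:
Bisimulation quotient by refinement:
  π0 = {{0,1,2,3,4,5}}
  π1 = {{0},{1},{2},{3},{4},{5}}
Fixed point at round 2; 6 class(es).
class of 4: {4}; class of 5: {5}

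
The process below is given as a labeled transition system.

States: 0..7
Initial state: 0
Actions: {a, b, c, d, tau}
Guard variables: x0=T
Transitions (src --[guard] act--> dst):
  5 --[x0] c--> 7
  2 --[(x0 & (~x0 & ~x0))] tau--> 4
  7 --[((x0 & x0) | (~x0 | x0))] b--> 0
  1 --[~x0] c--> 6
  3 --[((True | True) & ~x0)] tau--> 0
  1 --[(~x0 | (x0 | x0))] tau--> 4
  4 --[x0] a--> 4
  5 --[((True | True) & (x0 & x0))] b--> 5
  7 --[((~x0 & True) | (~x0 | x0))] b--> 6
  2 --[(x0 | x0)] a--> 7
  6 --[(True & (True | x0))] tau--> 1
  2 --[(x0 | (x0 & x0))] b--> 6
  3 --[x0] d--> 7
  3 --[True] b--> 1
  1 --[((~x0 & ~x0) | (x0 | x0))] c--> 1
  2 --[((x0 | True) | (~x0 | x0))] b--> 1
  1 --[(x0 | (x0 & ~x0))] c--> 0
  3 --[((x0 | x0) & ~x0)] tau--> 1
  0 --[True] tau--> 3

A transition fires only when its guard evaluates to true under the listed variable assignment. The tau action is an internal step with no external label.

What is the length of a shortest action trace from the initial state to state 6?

BFS to 6:
  L0 = {0}
  L1 = {3}
  L2 = {1,7}
  L3 = {4,6}
6 enters at depth 3; path tau·d·b

Answer: 3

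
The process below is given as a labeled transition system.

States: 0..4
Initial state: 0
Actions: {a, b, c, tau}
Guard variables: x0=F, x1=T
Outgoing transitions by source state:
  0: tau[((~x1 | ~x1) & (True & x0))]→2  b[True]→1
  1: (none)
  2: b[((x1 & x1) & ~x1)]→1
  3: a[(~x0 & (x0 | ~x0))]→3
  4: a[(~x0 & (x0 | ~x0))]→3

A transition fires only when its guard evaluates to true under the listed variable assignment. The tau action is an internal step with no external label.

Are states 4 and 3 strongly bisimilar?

Answer: BISIMILAR

Working:
Compute ~ classes (split until stable):
  π0 = {{0,1,2,3,4}}
  π1 = {{0},{1,2},{3,4}}
Fixed point at round 2; 3 class(es).
4∈{3,4}, 3∈{3,4}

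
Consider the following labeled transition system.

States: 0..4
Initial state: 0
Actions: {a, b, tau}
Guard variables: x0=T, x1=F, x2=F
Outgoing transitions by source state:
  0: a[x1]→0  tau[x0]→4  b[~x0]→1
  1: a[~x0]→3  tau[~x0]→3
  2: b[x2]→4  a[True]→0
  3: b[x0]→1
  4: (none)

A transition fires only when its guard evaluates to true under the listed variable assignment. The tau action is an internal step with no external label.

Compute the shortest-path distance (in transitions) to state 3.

Answer: UNREACHABLE

Analysis:
Layered search for 3:
  L0 = {0}
  L1 = {4}
3 never appears.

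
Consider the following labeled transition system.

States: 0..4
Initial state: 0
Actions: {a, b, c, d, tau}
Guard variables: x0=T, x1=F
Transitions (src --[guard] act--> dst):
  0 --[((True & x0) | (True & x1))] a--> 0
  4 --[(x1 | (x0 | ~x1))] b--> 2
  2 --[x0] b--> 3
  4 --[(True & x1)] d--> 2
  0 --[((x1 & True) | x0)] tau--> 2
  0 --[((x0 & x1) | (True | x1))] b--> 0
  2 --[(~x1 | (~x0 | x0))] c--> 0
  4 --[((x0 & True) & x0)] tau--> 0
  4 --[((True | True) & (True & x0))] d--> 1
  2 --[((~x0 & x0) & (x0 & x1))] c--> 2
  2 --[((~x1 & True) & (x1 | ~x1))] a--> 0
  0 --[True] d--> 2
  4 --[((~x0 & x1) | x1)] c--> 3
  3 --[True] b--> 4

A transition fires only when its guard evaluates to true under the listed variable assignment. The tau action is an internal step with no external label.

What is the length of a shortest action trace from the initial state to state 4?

Answer: 3

Working:
Breadth-first toward 4:
  Layer 0: {0}
  Layer 1: {2}
  Layer 2: {3}
  Layer 3: {4}
depth(4)=3, e.g. d·b·b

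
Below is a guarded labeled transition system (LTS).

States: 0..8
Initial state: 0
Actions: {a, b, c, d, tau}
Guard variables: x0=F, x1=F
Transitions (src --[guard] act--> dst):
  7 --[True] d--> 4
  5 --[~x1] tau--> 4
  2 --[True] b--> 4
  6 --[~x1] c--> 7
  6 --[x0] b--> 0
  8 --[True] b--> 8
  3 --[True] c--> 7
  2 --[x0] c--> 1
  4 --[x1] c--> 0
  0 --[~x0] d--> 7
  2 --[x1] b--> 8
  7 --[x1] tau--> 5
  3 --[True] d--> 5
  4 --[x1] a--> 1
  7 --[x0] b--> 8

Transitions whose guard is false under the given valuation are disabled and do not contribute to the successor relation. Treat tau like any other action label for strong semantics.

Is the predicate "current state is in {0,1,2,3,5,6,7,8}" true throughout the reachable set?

Safe = {0,1,2,3,5,6,7,8}
Reachable = {0,4,7}
  0: ✓
  4: VIOLATES
  7: ✓
reach 4 via d·d — violates

Answer: INVARIANT VIOLATED at state 4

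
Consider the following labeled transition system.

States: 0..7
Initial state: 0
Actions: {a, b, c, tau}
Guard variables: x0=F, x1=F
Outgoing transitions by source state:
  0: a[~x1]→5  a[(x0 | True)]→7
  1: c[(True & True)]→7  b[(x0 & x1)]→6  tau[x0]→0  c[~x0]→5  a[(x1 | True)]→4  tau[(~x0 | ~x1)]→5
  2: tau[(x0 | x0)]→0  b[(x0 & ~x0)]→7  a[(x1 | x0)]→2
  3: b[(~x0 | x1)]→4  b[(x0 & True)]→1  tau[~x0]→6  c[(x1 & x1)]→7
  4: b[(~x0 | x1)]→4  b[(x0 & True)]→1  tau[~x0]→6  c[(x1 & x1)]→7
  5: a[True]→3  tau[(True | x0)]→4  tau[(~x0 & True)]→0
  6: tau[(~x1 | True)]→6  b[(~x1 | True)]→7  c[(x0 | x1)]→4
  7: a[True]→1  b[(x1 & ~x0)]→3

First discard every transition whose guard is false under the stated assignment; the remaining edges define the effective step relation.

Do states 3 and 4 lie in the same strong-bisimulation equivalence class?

Answer: BISIMILAR

Analysis:
Compute ~ classes (split until stable):
  P[0] = {{0,1,2,3,4,5,6,7}}
  P[1] = {{0,7},{1},{2},{3,4,6},{5}}
  P[2] = {{0},{1},{2},{3,4},{5},{6},{7}}
Fixed point at round 3; 7 class(es).
class of 3: {3,4}; class of 4: {3,4}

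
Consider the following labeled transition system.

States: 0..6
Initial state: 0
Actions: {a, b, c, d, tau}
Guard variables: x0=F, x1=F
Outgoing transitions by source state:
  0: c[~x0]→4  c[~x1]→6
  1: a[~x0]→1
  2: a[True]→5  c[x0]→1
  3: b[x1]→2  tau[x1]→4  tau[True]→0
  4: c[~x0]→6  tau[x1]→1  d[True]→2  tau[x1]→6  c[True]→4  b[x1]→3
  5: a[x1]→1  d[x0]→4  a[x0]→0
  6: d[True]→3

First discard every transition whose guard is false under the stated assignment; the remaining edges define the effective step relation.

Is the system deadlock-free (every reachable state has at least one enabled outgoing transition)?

Answer: DEADLOCK at state 5

Working:
Reachable = {0,2,3,4,5,6}
  0: c→4  c→6  [deg 2]
  2: a→5  [deg 1]
  3: tau→0  [deg 1]
  4: c→4  c→6  d→2  [deg 3]
  5: ∅  [STUCK]
  6: d→3  [deg 1]
witness 5: c·d·a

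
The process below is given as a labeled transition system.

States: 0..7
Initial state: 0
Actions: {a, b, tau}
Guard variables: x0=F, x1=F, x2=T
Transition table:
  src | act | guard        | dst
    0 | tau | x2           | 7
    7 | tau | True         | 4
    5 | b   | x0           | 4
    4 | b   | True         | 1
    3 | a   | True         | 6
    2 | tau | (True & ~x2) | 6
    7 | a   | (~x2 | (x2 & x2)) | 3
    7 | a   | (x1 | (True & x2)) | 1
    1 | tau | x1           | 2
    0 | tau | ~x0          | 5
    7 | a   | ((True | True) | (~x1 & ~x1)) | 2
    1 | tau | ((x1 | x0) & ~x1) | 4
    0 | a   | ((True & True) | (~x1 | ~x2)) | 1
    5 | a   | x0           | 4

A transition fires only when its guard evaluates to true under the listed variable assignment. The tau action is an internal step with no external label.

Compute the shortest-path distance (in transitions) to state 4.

Breadth-first toward 4:
  depth 0: {0}
  depth 1: {1,5,7}
  depth 2: {2,3,4}
4 enters at depth 2; path tau·tau

Answer: 2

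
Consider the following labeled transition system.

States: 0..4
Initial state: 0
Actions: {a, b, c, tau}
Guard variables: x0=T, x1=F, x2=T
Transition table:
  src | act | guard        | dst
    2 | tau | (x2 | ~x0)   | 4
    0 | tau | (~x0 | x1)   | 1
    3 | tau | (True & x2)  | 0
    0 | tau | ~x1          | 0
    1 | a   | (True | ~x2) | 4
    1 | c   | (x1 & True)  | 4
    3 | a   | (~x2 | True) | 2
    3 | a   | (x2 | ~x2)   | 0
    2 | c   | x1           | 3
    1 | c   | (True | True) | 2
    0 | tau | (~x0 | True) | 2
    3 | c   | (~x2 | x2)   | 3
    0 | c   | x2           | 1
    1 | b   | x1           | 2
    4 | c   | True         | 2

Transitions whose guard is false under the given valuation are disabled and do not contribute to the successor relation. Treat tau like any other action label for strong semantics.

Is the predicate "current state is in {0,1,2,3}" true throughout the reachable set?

Answer: INVARIANT VIOLATED at state 4

Analysis:
Inv-set: {0,1,2,3}
Reachable = {0,1,2,4}
  0: safe
  1: safe
  2: safe
  4: VIOLATES
reach 4 via tau·tau — violates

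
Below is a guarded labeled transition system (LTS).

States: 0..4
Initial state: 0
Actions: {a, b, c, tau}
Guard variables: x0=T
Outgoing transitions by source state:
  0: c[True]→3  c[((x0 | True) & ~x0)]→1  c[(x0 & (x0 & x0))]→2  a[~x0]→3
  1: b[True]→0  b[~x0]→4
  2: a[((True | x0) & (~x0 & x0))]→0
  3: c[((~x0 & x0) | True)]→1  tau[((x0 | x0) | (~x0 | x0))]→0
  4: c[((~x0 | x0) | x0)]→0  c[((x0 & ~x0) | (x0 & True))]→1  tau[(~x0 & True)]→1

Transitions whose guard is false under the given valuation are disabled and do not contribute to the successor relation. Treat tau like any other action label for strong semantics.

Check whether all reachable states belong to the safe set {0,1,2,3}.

Safe = {0,1,2,3}
Reach set: {0,1,2,3}
  0: ✓
  1: ✓
  2: ✓
  3: ✓

Answer: INVARIANT HOLDS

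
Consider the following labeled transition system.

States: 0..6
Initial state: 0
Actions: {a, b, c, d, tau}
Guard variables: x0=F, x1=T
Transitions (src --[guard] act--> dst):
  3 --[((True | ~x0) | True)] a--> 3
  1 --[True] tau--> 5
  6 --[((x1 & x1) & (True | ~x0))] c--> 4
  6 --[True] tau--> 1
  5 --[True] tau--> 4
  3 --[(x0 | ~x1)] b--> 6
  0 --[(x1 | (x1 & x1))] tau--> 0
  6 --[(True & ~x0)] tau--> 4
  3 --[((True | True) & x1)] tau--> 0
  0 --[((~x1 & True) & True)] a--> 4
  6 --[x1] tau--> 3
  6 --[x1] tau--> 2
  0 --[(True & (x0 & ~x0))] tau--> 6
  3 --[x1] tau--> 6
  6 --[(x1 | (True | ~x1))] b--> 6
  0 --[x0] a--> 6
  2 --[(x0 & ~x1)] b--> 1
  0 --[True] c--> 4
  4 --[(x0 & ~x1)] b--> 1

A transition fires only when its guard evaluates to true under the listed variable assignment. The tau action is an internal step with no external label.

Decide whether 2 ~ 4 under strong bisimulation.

Refine partition for ~:
  π0 = {{0,1,2,3,4,5,6}}
  π1 = {{0},{1,5},{2,4},{3},{6}}
  π2 = {{0},{1},{2,4},{3},{5},{6}}
6 equivalence class(es) (converged in 3)
[2]={2,4}  [4]={2,4}

Answer: BISIMILAR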